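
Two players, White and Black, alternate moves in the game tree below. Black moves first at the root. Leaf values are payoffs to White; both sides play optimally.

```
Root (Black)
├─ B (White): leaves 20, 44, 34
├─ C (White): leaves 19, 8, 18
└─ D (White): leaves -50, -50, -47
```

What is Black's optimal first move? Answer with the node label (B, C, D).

B (White): max(20, 44, 34) = 44
C (White): max(19, 8, 18) = 19
D (White): max(-50, -50, -47) = -47
Root (Black): min(44, 19, -47) = -47
Black picks the child with the lowest value: D (value -47).

D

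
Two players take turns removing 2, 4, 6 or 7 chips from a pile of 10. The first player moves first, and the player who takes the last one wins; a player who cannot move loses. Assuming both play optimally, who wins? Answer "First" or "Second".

Compute winning (W) and losing (L) positions by backward induction:
i:   0  1  2  3  4  5  6  7  8  9 10
     L  L  W  W  W  W  W  W  W  L  L
Position 10 is L, so the second player wins.

Second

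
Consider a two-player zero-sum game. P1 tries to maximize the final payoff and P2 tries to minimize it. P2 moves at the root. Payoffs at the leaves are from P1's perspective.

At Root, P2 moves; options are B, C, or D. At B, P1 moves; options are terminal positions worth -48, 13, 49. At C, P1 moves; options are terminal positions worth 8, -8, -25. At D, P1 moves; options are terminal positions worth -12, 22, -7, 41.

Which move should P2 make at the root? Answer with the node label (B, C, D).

B (P1): max(-48, 13, 49) = 49
C (P1): max(8, -8, -25) = 8
D (P1): max(-12, 22, -7, 41) = 41
Root (P2): min(49, 8, 41) = 8
P2 picks the child with the lowest value: C (value 8).

C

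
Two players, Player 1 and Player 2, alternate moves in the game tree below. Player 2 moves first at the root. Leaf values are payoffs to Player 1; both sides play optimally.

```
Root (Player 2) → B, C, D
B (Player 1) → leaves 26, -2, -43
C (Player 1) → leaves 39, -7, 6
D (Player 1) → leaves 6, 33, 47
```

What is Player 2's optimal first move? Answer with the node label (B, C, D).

B

B (Player 1): max(26, -2, -43) = 26
C (Player 1): max(39, -7, 6) = 39
D (Player 1): max(6, 33, 47) = 47
Root (Player 2): min(26, 39, 47) = 26
Player 2 picks the child with the lowest value: B (value 26).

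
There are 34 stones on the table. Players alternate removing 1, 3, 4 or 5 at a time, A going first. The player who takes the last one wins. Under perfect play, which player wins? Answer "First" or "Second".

i:   0  1  2  3  4  5  6  7  8  9 10 11 12 13 14 15 16 17 18 19 20 21 22 23 24 25 26 27 28 29 30 31 32 33 34
     L  W  L  W  W  W  W  W  L  W  L  W  W  W  W  W  L  W  L  W  W  W  W  W  L  W  L  W  W  W  W  W  L  W  L
Position 34 is L, so the second player wins.

Second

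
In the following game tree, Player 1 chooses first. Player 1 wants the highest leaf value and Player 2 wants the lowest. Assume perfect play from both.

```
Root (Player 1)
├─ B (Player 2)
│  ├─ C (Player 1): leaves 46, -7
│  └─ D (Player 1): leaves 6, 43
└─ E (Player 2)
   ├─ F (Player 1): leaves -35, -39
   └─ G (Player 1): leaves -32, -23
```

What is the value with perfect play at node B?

43

C: max(46, -7) = 46
D: max(6, 43) = 43
B: min(46, 43) = 43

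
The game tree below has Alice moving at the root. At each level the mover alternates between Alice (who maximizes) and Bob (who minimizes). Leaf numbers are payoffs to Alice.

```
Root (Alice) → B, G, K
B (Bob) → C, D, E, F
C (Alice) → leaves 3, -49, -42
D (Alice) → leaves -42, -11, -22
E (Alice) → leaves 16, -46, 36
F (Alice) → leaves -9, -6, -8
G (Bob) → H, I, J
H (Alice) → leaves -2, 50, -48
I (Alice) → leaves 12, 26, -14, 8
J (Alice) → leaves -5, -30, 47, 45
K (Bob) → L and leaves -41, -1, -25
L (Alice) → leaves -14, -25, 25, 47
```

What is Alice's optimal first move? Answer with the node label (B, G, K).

C (Alice): max(3, -49, -42) = 3
D (Alice): max(-42, -11, -22) = -11
E (Alice): max(16, -46, 36) = 36
F (Alice): max(-9, -6, -8) = -6
B (Bob): min(3, -11, 36, -6) = -11
H (Alice): max(-2, 50, -48) = 50
I (Alice): max(12, 26, -14, 8) = 26
J (Alice): max(-5, -30, 47, 45) = 47
G (Bob): min(50, 26, 47) = 26
L (Alice): max(-14, -25, 25, 47) = 47
K (Bob): min(47, -41, -1, -25) = -41
Root (Alice): max(-11, 26, -41) = 26
Alice picks the child with the highest value: G (value 26).

G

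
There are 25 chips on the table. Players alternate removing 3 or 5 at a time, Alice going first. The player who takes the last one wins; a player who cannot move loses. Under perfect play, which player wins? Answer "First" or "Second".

i:   0  1  2  3  4  5  6  7  8  9 10 11 12 13 14 15 16 17 18 19 20 21 22 23 24 25
     L  L  L  W  W  W  W  W  L  L  L  W  W  W  W  W  L  L  L  W  W  W  W  W  L  L
Position 25 is L, so the second player wins.

Second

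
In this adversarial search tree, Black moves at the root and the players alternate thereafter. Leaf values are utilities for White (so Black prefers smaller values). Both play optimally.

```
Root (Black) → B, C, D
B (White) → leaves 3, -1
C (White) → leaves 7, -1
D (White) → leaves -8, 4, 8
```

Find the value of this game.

3

B (White): max(3, -1) = 3
C (White): max(7, -1) = 7
D (White): max(-8, 4, 8) = 8
Root (Black): min(3, 7, 8) = 3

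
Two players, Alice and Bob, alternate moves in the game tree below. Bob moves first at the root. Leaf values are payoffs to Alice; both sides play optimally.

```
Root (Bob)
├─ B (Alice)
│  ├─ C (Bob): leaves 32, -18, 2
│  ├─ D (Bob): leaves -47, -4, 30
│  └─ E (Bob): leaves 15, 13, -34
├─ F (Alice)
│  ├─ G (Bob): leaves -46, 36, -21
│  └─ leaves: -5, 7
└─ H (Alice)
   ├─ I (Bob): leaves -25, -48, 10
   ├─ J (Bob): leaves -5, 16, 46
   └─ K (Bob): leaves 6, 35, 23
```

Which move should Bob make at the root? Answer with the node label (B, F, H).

B

C (Bob): min(32, -18, 2) = -18
D (Bob): min(-47, -4, 30) = -47
E (Bob): min(15, 13, -34) = -34
B (Alice): max(-18, -47, -34) = -18
G (Bob): min(-46, 36, -21) = -46
F (Alice): max(-46, -5, 7) = 7
I (Bob): min(-25, -48, 10) = -48
J (Bob): min(-5, 16, 46) = -5
K (Bob): min(6, 35, 23) = 6
H (Alice): max(-48, -5, 6) = 6
Root (Bob): min(-18, 7, 6) = -18
Bob picks the child with the lowest value: B (value -18).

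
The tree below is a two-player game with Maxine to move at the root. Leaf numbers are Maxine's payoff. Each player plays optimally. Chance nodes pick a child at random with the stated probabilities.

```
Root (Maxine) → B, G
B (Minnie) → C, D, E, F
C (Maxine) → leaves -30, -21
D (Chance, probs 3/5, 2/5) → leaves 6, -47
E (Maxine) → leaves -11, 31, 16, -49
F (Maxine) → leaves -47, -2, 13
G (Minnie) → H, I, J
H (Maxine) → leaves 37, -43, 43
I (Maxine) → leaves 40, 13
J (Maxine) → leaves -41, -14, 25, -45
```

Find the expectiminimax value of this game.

C (Maxine): max(-30, -21) = -21
D (Chance): 3/5·6 + 2/5·-47 = -15.2
E (Maxine): max(-11, 31, 16, -49) = 31
F (Maxine): max(-47, -2, 13) = 13
B (Minnie): min(-21, -15.2, 31, 13) = -21
H (Maxine): max(37, -43, 43) = 43
I (Maxine): max(40, 13) = 40
J (Maxine): max(-41, -14, 25, -45) = 25
G (Minnie): min(43, 40, 25) = 25
Root (Maxine): max(-21, 25) = 25

25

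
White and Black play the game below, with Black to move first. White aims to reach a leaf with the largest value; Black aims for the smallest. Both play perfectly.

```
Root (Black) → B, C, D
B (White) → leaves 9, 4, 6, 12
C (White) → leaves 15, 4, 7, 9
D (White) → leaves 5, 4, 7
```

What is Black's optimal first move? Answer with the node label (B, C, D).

B (White): max(9, 4, 6, 12) = 12
C (White): max(15, 4, 7, 9) = 15
D (White): max(5, 4, 7) = 7
Root (Black): min(12, 15, 7) = 7
Black picks the child with the lowest value: D (value 7).

D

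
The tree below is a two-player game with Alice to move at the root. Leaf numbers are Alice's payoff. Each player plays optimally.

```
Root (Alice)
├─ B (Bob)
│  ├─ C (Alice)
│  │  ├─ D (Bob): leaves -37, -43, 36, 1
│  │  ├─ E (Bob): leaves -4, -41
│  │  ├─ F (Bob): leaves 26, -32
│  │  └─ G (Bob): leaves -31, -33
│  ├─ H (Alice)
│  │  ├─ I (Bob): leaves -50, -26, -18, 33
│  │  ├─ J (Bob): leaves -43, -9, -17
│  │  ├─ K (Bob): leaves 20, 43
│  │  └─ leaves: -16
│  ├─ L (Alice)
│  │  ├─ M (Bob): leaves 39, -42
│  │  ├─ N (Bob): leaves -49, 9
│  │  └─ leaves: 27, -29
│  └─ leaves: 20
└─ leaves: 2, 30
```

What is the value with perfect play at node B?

-32

D: min(-37, -43, 36, 1) = -43
E: min(-4, -41) = -41
F: min(26, -32) = -32
G: min(-31, -33) = -33
C: max(-43, -41, -32, -33) = -32
I: min(-50, -26, -18, 33) = -50
J: min(-43, -9, -17) = -43
K: min(20, 43) = 20
H: max(-50, -43, 20, -16) = 20
M: min(39, -42) = -42
N: min(-49, 9) = -49
L: max(-42, -49, 27, -29) = 27
B: min(-32, 20, 27, 20) = -32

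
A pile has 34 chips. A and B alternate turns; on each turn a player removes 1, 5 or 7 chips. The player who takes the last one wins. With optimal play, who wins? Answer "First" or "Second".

Second

Mark each pile size as W (mover wins) or L (mover loses):
i:   0  1  2  3  4  5  6  7  8  9 10 11 12 13 14 15 16 17 18 19 20 21 22 23 24 25 26 27 28 29 30 31 32 33 34
     L  W  L  W  L  W  L  W  L  W  L  W  L  W  L  W  L  W  L  W  L  W  L  W  L  W  L  W  L  W  L  W  L  W  L
Position 34 is L, so the second player wins.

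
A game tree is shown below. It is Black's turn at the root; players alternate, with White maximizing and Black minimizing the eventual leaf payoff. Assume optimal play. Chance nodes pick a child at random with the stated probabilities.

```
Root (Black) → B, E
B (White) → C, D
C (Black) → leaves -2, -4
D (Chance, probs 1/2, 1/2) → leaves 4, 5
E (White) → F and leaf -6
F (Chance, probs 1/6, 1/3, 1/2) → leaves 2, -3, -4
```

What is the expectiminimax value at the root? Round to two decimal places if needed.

-2.67

C (Black): min(-2, -4) = -4
D (Chance): 1/2·4 + 1/2·5 = 4.5
B (White): max(-4, 4.5) = 4.5
F (Chance): 1/6·2 + 1/3·-3 + 1/2·-4 = -2.67
E (White): max(-2.67, -6) = -2.67
Root (Black): min(4.5, -2.67) = -2.67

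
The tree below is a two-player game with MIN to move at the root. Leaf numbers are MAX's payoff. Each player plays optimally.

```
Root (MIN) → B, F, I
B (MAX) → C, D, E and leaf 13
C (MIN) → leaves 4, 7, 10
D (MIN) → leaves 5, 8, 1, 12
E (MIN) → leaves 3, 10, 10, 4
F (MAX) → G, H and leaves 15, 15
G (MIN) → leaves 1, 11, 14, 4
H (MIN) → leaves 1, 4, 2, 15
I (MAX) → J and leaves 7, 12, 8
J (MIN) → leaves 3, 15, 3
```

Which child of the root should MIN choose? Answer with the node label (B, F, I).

I

C (MIN): min(4, 7, 10) = 4
D (MIN): min(5, 8, 1, 12) = 1
E (MIN): min(3, 10, 10, 4) = 3
B (MAX): max(4, 1, 3, 13) = 13
G (MIN): min(1, 11, 14, 4) = 1
H (MIN): min(1, 4, 2, 15) = 1
F (MAX): max(1, 1, 15, 15) = 15
J (MIN): min(3, 15, 3) = 3
I (MAX): max(3, 7, 12, 8) = 12
Root (MIN): min(13, 15, 12) = 12
MIN picks the child with the lowest value: I (value 12).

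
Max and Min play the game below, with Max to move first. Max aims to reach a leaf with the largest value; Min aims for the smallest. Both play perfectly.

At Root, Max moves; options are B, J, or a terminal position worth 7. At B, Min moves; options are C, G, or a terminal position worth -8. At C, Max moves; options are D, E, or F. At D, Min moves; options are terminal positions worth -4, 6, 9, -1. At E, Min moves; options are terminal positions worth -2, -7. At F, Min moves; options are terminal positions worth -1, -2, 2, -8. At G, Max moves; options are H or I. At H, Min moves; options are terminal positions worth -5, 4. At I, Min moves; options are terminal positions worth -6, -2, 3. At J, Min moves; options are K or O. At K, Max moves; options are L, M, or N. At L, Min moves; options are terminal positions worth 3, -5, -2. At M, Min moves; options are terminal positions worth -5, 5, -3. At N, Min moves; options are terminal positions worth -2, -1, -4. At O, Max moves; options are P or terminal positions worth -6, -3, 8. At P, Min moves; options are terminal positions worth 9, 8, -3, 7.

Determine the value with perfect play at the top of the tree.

D (Min): min(-4, 6, 9, -1) = -4
E (Min): min(-2, -7) = -7
F (Min): min(-1, -2, 2, -8) = -8
C (Max): max(-4, -7, -8) = -4
H (Min): min(-5, 4) = -5
I (Min): min(-6, -2, 3) = -6
G (Max): max(-5, -6) = -5
B (Min): min(-4, -5, -8) = -8
L (Min): min(3, -5, -2) = -5
M (Min): min(-5, 5, -3) = -5
N (Min): min(-2, -1, -4) = -4
K (Max): max(-5, -5, -4) = -4
P (Min): min(9, 8, -3, 7) = -3
O (Max): max(-3, -6, -3, 8) = 8
J (Min): min(-4, 8) = -4
Root (Max): max(-8, -4, 7) = 7

7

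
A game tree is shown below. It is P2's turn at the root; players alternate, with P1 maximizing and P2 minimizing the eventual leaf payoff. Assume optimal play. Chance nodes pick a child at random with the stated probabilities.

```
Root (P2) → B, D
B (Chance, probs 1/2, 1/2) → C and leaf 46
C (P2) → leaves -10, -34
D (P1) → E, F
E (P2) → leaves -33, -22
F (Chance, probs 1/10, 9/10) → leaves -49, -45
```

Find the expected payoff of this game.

C (P2): min(-10, -34) = -34
B (Chance): 1/2·-34 + 1/2·46 = 6
E (P2): min(-33, -22) = -33
F (Chance): 1/10·-49 + 9/10·-45 = -45.4
D (P1): max(-33, -45.4) = -33
Root (P2): min(6, -33) = -33

-33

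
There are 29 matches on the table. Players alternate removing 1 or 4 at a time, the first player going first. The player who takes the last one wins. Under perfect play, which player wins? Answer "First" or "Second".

Compute winning (W) and losing (L) positions by backward induction:
i:   0  1  2  3  4  5  6  7  8  9 10 11 12 13 14 15 16 17 18 19 20 21 22 23 24 25 26 27 28 29
     L  W  L  W  W  L  W  L  W  W  L  W  L  W  W  L  W  L  W  W  L  W  L  W  W  L  W  L  W  W
Position 29 is W, so the first player wins.

First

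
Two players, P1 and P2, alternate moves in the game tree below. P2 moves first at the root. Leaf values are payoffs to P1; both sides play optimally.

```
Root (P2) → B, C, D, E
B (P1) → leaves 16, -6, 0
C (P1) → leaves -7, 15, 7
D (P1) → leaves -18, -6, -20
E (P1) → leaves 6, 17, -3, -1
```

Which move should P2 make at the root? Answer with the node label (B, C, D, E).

B (P1): max(16, -6, 0) = 16
C (P1): max(-7, 15, 7) = 15
D (P1): max(-18, -6, -20) = -6
E (P1): max(6, 17, -3, -1) = 17
Root (P2): min(16, 15, -6, 17) = -6
P2 picks the child with the lowest value: D (value -6).

D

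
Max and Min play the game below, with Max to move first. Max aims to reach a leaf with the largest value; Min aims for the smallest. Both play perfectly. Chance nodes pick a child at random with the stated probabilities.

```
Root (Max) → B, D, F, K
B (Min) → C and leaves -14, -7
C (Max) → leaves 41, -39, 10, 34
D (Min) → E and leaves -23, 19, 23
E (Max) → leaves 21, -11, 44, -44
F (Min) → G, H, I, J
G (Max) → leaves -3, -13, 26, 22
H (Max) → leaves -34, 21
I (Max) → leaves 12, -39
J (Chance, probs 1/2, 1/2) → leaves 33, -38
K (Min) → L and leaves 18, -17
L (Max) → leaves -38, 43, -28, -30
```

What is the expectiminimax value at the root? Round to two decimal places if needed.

-2.5

C (Max): max(41, -39, 10, 34) = 41
B (Min): min(41, -14, -7) = -14
E (Max): max(21, -11, 44, -44) = 44
D (Min): min(44, -23, 19, 23) = -23
G (Max): max(-3, -13, 26, 22) = 26
H (Max): max(-34, 21) = 21
I (Max): max(12, -39) = 12
J (Chance): 1/2·33 + 1/2·-38 = -2.5
F (Min): min(26, 21, 12, -2.5) = -2.5
L (Max): max(-38, 43, -28, -30) = 43
K (Min): min(43, 18, -17) = -17
Root (Max): max(-14, -23, -2.5, -17) = -2.5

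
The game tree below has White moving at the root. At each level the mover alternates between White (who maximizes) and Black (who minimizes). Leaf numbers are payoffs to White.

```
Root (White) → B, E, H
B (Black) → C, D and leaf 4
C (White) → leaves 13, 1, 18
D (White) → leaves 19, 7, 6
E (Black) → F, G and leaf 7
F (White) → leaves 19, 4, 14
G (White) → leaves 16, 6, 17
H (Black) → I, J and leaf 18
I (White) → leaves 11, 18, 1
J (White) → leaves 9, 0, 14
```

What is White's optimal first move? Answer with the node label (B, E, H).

C (White): max(13, 1, 18) = 18
D (White): max(19, 7, 6) = 19
B (Black): min(18, 19, 4) = 4
F (White): max(19, 4, 14) = 19
G (White): max(16, 6, 17) = 17
E (Black): min(19, 17, 7) = 7
I (White): max(11, 18, 1) = 18
J (White): max(9, 0, 14) = 14
H (Black): min(18, 14, 18) = 14
Root (White): max(4, 7, 14) = 14
White picks the child with the highest value: H (value 14).

H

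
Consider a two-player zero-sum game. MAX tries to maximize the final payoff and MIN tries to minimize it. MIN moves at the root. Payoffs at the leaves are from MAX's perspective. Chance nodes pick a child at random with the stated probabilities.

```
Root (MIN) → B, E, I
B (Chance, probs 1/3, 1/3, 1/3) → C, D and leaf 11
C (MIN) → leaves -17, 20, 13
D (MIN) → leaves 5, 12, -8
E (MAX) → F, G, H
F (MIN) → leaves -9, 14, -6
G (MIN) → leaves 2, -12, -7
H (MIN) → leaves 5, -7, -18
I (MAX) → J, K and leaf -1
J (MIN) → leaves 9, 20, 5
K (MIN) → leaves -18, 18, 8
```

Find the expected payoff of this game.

C (MIN): min(-17, 20, 13) = -17
D (MIN): min(5, 12, -8) = -8
B (Chance): 1/3·-17 + 1/3·-8 + 1/3·11 = -4.67
F (MIN): min(-9, 14, -6) = -9
G (MIN): min(2, -12, -7) = -12
H (MIN): min(5, -7, -18) = -18
E (MAX): max(-9, -12, -18) = -9
J (MIN): min(9, 20, 5) = 5
K (MIN): min(-18, 18, 8) = -18
I (MAX): max(5, -18, -1) = 5
Root (MIN): min(-4.67, -9, 5) = -9

-9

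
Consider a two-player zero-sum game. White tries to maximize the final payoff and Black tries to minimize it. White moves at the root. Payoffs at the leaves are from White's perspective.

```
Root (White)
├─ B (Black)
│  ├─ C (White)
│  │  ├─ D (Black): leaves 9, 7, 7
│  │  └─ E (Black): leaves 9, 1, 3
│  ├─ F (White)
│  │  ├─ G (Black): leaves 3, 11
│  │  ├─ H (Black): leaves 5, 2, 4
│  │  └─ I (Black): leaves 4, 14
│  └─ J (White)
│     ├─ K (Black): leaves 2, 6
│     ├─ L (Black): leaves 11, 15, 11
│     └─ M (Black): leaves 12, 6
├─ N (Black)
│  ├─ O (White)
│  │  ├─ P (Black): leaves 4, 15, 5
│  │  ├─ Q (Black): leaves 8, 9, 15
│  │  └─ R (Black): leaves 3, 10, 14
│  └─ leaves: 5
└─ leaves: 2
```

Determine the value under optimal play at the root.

5

D (Black): min(9, 7, 7) = 7
E (Black): min(9, 1, 3) = 1
C (White): max(7, 1) = 7
G (Black): min(3, 11) = 3
H (Black): min(5, 2, 4) = 2
I (Black): min(4, 14) = 4
F (White): max(3, 2, 4) = 4
K (Black): min(2, 6) = 2
L (Black): min(11, 15, 11) = 11
M (Black): min(12, 6) = 6
J (White): max(2, 11, 6) = 11
B (Black): min(7, 4, 11) = 4
P (Black): min(4, 15, 5) = 4
Q (Black): min(8, 9, 15) = 8
R (Black): min(3, 10, 14) = 3
O (White): max(4, 8, 3) = 8
N (Black): min(8, 5) = 5
Root (White): max(4, 5, 2) = 5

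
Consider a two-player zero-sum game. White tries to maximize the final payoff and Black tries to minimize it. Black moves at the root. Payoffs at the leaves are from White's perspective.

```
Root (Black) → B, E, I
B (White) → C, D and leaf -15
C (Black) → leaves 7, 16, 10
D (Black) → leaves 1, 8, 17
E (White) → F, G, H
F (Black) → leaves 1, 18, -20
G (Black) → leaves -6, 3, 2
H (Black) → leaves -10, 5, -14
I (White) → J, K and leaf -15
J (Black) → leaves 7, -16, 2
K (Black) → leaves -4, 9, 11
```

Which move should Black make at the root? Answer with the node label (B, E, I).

E

C (Black): min(7, 16, 10) = 7
D (Black): min(1, 8, 17) = 1
B (White): max(7, 1, -15) = 7
F (Black): min(1, 18, -20) = -20
G (Black): min(-6, 3, 2) = -6
H (Black): min(-10, 5, -14) = -14
E (White): max(-20, -6, -14) = -6
J (Black): min(7, -16, 2) = -16
K (Black): min(-4, 9, 11) = -4
I (White): max(-16, -4, -15) = -4
Root (Black): min(7, -6, -4) = -6
Black picks the child with the lowest value: E (value -6).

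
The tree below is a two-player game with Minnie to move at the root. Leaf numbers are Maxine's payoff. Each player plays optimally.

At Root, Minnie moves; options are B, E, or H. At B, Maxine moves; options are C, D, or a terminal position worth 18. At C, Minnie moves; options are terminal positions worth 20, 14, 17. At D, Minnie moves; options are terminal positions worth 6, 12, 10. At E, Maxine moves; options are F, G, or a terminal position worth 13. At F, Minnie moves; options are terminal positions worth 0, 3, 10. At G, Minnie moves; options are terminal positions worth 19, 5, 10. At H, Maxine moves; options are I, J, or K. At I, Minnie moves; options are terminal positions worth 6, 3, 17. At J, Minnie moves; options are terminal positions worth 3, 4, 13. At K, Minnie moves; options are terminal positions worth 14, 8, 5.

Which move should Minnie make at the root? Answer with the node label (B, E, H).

H

C (Minnie): min(20, 14, 17) = 14
D (Minnie): min(6, 12, 10) = 6
B (Maxine): max(14, 6, 18) = 18
F (Minnie): min(0, 3, 10) = 0
G (Minnie): min(19, 5, 10) = 5
E (Maxine): max(0, 5, 13) = 13
I (Minnie): min(6, 3, 17) = 3
J (Minnie): min(3, 4, 13) = 3
K (Minnie): min(14, 8, 5) = 5
H (Maxine): max(3, 3, 5) = 5
Root (Minnie): min(18, 13, 5) = 5
Minnie picks the child with the lowest value: H (value 5).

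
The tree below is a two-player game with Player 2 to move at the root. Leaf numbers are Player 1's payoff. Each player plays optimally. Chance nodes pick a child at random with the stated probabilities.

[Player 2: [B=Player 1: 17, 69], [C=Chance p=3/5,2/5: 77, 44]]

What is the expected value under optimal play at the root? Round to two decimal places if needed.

B (Player 1): max(17, 69) = 69
C (Chance): 3/5·77 + 2/5·44 = 63.8
Root (Player 2): min(69, 63.8) = 63.8

63.8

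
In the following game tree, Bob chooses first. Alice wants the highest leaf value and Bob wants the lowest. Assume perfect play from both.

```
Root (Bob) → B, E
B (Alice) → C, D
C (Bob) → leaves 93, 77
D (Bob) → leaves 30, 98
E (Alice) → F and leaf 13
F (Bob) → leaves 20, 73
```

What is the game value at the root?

20

C (Bob): min(93, 77) = 77
D (Bob): min(30, 98) = 30
B (Alice): max(77, 30) = 77
F (Bob): min(20, 73) = 20
E (Alice): max(20, 13) = 20
Root (Bob): min(77, 20) = 20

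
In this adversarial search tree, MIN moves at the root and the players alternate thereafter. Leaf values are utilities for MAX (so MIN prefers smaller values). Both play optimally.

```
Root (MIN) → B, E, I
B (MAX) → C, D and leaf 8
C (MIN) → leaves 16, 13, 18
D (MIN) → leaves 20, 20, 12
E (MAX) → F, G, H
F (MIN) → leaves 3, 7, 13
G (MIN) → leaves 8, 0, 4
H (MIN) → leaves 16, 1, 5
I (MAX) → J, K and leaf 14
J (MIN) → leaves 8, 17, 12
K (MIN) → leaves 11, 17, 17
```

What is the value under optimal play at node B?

C: min(16, 13, 18) = 13
D: min(20, 20, 12) = 12
B: max(13, 12, 8) = 13

13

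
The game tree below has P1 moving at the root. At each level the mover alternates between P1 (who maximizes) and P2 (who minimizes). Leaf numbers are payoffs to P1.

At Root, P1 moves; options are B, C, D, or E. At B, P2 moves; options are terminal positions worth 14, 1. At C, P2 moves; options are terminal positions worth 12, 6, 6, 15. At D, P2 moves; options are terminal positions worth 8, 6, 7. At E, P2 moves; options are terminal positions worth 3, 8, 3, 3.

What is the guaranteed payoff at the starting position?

B (P2): min(14, 1) = 1
C (P2): min(12, 6, 6, 15) = 6
D (P2): min(8, 6, 7) = 6
E (P2): min(3, 8, 3, 3) = 3
Root (P1): max(1, 6, 6, 3) = 6

6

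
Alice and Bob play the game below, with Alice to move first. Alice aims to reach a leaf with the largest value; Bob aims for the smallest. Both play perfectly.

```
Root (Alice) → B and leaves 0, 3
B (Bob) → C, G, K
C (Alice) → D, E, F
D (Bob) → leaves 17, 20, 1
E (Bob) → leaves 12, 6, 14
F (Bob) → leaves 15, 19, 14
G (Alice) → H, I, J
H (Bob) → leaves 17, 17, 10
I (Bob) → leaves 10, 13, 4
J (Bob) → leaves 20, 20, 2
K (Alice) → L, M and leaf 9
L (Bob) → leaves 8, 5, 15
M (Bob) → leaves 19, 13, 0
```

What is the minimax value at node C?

14

D: min(17, 20, 1) = 1
E: min(12, 6, 14) = 6
F: min(15, 19, 14) = 14
C: max(1, 6, 14) = 14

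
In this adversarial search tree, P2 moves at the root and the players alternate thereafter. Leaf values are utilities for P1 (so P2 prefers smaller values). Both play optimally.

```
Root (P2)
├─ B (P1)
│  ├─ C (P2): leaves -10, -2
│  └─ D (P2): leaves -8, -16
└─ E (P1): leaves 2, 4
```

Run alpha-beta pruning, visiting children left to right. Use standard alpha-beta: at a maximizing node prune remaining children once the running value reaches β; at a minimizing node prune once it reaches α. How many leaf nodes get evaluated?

5

C [α=-∞,β=+∞]: v=-10
D [α=-10,β=+∞]: v=-16
B [α=-∞,β=+∞]: v=-10
E [α=-∞,β=-10]: v=2 after child 1 ≥ β → β-cutoff, skip 1
Root [α=-∞,β=+∞]: v=-10
Leaves evaluated: 5 of 6.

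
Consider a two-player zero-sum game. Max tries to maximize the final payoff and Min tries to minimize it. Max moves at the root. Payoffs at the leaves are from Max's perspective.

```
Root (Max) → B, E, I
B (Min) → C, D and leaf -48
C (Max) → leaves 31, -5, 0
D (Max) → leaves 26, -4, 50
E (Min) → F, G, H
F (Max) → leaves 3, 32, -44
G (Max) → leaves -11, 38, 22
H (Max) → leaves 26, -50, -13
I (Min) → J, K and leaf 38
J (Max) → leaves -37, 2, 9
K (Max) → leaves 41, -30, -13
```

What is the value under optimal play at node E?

F: max(3, 32, -44) = 32
G: max(-11, 38, 22) = 38
H: max(26, -50, -13) = 26
E: min(32, 38, 26) = 26

26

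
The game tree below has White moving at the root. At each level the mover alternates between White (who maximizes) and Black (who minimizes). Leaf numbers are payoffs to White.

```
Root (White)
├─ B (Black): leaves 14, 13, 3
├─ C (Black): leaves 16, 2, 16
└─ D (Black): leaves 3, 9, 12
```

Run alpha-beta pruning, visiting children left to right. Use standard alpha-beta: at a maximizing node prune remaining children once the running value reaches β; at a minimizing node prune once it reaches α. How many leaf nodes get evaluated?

B [α=-∞,β=+∞]: v=3
C [α=3,β=+∞]: v=2 after child 2 ≤ α → α-cutoff, skip 1
D [α=3,β=+∞]: v=3 after child 1 ≤ α → α-cutoff, skip 2
Root [α=-∞,β=+∞]: v=3
Leaves evaluated: 6 of 9.

6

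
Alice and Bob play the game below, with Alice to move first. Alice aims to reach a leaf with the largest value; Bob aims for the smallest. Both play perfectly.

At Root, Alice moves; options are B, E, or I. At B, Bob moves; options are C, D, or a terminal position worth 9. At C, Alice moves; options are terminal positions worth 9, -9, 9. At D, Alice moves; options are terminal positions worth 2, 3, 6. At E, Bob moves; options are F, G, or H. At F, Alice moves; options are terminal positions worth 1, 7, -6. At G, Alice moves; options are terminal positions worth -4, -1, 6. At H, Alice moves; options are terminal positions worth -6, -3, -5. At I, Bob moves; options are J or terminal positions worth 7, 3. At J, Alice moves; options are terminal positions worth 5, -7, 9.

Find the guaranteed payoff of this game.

C (Alice): max(9, -9, 9) = 9
D (Alice): max(2, 3, 6) = 6
B (Bob): min(9, 6, 9) = 6
F (Alice): max(1, 7, -6) = 7
G (Alice): max(-4, -1, 6) = 6
H (Alice): max(-6, -3, -5) = -3
E (Bob): min(7, 6, -3) = -3
J (Alice): max(5, -7, 9) = 9
I (Bob): min(9, 7, 3) = 3
Root (Alice): max(6, -3, 3) = 6

6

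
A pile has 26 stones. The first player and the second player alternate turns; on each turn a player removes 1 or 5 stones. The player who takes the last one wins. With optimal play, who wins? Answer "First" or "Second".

i:   0  1  2  3  4  5  6  7  8  9 10 11 12 13 14 15 16 17 18 19 20 21 22 23 24 25 26
     L  W  L  W  L  W  L  W  L  W  L  W  L  W  L  W  L  W  L  W  L  W  L  W  L  W  L
Position 26 is L, so the second player wins.

Second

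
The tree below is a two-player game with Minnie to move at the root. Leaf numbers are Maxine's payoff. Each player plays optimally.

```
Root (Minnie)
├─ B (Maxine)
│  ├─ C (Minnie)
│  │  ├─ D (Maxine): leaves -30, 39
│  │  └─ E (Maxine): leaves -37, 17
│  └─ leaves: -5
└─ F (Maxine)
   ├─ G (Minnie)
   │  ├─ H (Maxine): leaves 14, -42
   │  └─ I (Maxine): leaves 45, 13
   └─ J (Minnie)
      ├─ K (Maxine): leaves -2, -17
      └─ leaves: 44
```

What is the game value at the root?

14

D (Maxine): max(-30, 39) = 39
E (Maxine): max(-37, 17) = 17
C (Minnie): min(39, 17) = 17
B (Maxine): max(17, -5) = 17
H (Maxine): max(14, -42) = 14
I (Maxine): max(45, 13) = 45
G (Minnie): min(14, 45) = 14
K (Maxine): max(-2, -17) = -2
J (Minnie): min(-2, 44) = -2
F (Maxine): max(14, -2) = 14
Root (Minnie): min(17, 14) = 14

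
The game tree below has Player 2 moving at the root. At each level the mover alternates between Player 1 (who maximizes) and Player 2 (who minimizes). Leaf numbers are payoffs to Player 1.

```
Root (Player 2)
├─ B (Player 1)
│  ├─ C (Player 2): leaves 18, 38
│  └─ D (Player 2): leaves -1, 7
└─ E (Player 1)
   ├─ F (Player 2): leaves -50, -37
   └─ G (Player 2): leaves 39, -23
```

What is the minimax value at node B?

C: min(18, 38) = 18
D: min(-1, 7) = -1
B: max(18, -1) = 18

18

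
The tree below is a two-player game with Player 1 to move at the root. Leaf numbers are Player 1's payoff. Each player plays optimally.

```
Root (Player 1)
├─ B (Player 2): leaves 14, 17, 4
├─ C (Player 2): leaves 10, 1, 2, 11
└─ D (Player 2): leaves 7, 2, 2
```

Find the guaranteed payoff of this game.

B (Player 2): min(14, 17, 4) = 4
C (Player 2): min(10, 1, 2, 11) = 1
D (Player 2): min(7, 2, 2) = 2
Root (Player 1): max(4, 1, 2) = 4

4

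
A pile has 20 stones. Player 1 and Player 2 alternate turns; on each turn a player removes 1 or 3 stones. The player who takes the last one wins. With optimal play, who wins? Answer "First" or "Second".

Compute winning (W) and losing (L) positions by backward induction:
i:   0  1  2  3  4  5  6  7  8  9 10 11 12 13 14 15 16 17 18 19 20
     L  W  L  W  L  W  L  W  L  W  L  W  L  W  L  W  L  W  L  W  L
Position 20 is L, so the second player wins.

Second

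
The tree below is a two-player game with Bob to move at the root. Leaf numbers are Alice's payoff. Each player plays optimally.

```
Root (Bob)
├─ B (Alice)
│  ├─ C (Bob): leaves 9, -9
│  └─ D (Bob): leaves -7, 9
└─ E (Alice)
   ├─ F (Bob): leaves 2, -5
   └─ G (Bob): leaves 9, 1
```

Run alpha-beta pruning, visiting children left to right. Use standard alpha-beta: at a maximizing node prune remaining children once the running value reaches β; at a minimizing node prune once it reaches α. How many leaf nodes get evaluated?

C [α=-∞,β=+∞]: v=-9
D [α=-9,β=+∞]: v=-7
B [α=-∞,β=+∞]: v=-7
F [α=-∞,β=-7]: v=-5
E [α=-∞,β=-7]: v=-5 after child 1 ≥ β → β-cutoff, skip 1
Root [α=-∞,β=+∞]: v=-7
Leaves evaluated: 6 of 8.

6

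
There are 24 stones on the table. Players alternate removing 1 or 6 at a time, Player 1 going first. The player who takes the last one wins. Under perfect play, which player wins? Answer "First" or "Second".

First

Mark each pile size as W (mover wins) or L (mover loses):
i:   0  1  2  3  4  5  6  7  8  9 10 11 12 13 14 15 16 17 18 19 20 21 22 23 24
     L  W  L  W  L  W  W  L  W  L  W  L  W  W  L  W  L  W  L  W  W  L  W  L  W
Position 24 is W, so the first player wins.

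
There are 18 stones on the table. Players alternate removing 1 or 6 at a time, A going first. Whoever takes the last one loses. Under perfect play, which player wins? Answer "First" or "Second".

First

Positions where the player to move wins (W) vs loses (L):
i:   0  1  2  3  4  5  6  7  8  9 10 11 12 13 14 15 16 17 18
     W  L  W  L  W  L  W  W  L  W  L  W  L  W  W  L  W  L  W
Position 18 is W, so the first player wins.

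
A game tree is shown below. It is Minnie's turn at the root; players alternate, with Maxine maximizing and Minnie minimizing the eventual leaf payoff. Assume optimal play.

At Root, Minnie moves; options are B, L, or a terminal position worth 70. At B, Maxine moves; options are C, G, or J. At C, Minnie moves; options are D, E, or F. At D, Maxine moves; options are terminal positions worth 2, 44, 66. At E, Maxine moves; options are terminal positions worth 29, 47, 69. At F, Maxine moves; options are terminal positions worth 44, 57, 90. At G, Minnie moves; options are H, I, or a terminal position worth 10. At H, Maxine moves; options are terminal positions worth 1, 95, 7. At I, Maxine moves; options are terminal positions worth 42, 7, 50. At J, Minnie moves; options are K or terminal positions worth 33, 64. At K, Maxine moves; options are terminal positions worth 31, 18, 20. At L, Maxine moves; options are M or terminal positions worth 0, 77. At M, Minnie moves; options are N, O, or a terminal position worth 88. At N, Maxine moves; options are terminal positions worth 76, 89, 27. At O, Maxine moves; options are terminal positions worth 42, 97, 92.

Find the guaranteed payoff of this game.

66

D (Maxine): max(2, 44, 66) = 66
E (Maxine): max(29, 47, 69) = 69
F (Maxine): max(44, 57, 90) = 90
C (Minnie): min(66, 69, 90) = 66
H (Maxine): max(1, 95, 7) = 95
I (Maxine): max(42, 7, 50) = 50
G (Minnie): min(95, 50, 10) = 10
K (Maxine): max(31, 18, 20) = 31
J (Minnie): min(31, 33, 64) = 31
B (Maxine): max(66, 10, 31) = 66
N (Maxine): max(76, 89, 27) = 89
O (Maxine): max(42, 97, 92) = 97
M (Minnie): min(89, 97, 88) = 88
L (Maxine): max(88, 0, 77) = 88
Root (Minnie): min(66, 88, 70) = 66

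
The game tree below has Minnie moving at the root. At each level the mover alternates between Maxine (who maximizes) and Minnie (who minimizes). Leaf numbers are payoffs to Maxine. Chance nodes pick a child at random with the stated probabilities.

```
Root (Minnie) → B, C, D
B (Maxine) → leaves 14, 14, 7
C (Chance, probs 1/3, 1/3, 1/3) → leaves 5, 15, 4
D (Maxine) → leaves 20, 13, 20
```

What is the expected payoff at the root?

8

B (Maxine): max(14, 14, 7) = 14
C (Chance): 1/3·5 + 1/3·15 + 1/3·4 = 8
D (Maxine): max(20, 13, 20) = 20
Root (Minnie): min(14, 8, 20) = 8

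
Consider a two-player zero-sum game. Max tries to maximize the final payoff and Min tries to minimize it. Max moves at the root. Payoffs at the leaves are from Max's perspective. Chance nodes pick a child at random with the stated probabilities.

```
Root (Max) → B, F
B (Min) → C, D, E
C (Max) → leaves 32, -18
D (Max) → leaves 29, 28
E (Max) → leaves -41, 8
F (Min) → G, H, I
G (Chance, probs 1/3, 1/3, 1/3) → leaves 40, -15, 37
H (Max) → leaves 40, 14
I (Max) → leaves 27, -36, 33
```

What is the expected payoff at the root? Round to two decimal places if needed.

C (Max): max(32, -18) = 32
D (Max): max(29, 28) = 29
E (Max): max(-41, 8) = 8
B (Min): min(32, 29, 8) = 8
G (Chance): 1/3·40 + 1/3·-15 + 1/3·37 = 20.67
H (Max): max(40, 14) = 40
I (Max): max(27, -36, 33) = 33
F (Min): min(20.67, 40, 33) = 20.67
Root (Max): max(8, 20.67) = 20.67

20.67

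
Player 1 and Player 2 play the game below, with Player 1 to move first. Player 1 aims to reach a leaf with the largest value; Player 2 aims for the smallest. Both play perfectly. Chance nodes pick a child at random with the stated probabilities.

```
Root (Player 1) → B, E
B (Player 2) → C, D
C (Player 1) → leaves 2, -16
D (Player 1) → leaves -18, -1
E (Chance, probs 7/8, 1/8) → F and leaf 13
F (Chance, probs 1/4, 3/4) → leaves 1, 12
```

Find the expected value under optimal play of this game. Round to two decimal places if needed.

9.72

C (Player 1): max(2, -16) = 2
D (Player 1): max(-18, -1) = -1
B (Player 2): min(2, -1) = -1
F (Chance): 1/4·1 + 3/4·12 = 9.25
E (Chance): 7/8·9.25 + 1/8·13 = 9.72
Root (Player 1): max(-1, 9.72) = 9.72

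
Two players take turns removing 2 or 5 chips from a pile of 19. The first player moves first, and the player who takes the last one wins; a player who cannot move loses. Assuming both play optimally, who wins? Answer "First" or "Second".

i:   0  1  2  3  4  5  6  7  8  9 10 11 12 13 14 15 16 17 18 19
     L  L  W  W  L  W  W  L  L  W  W  L  W  W  L  L  W  W  L  W
Position 19 is W, so the first player wins.

First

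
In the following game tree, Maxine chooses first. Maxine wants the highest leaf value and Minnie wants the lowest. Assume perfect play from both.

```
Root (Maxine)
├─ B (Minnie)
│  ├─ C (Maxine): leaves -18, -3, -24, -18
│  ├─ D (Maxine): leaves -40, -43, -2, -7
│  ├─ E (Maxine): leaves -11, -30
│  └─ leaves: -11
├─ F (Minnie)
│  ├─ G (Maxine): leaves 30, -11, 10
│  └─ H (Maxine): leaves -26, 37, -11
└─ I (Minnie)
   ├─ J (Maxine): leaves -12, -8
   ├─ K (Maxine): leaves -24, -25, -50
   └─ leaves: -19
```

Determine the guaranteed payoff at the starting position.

30

C (Maxine): max(-18, -3, -24, -18) = -3
D (Maxine): max(-40, -43, -2, -7) = -2
E (Maxine): max(-11, -30) = -11
B (Minnie): min(-3, -2, -11, -11) = -11
G (Maxine): max(30, -11, 10) = 30
H (Maxine): max(-26, 37, -11) = 37
F (Minnie): min(30, 37) = 30
J (Maxine): max(-12, -8) = -8
K (Maxine): max(-24, -25, -50) = -24
I (Minnie): min(-8, -24, -19) = -24
Root (Maxine): max(-11, 30, -24) = 30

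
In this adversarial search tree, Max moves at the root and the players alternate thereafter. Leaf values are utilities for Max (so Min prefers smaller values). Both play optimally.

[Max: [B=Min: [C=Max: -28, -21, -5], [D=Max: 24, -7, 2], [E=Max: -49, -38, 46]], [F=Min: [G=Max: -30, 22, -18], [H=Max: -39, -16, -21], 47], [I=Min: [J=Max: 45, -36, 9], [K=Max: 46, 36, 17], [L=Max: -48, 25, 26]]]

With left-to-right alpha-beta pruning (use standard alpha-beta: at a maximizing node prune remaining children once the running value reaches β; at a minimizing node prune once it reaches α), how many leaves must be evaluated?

20

C [α=-∞,β=+∞]: v=-5
D [α=-∞,β=-5]: v=24 after child 1 ≥ β → β-cutoff, skip 2
E [α=-∞,β=-5]: v=46
B [α=-∞,β=+∞]: v=-5
G [α=-5,β=+∞]: v=22
H [α=-5,β=22]: v=-16
F [α=-5,β=+∞]: v=-16 after child 2 ≤ α → α-cutoff, skip 1
J [α=-5,β=+∞]: v=45
K [α=-5,β=45]: v=46 after child 1 ≥ β → β-cutoff, skip 2
L [α=-5,β=45]: v=26
I [α=-5,β=+∞]: v=26
Root [α=-∞,β=+∞]: v=26
Leaves evaluated: 20 of 25.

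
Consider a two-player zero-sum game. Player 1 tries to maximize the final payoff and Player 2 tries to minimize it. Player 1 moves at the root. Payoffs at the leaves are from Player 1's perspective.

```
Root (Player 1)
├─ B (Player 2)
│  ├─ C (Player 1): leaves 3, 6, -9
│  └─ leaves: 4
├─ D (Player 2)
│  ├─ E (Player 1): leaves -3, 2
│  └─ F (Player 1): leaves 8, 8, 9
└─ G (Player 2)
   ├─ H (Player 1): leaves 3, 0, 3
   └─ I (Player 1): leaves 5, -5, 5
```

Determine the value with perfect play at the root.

C (Player 1): max(3, 6, -9) = 6
B (Player 2): min(6, 4) = 4
E (Player 1): max(-3, 2) = 2
F (Player 1): max(8, 8, 9) = 9
D (Player 2): min(2, 9) = 2
H (Player 1): max(3, 0, 3) = 3
I (Player 1): max(5, -5, 5) = 5
G (Player 2): min(3, 5) = 3
Root (Player 1): max(4, 2, 3) = 4

4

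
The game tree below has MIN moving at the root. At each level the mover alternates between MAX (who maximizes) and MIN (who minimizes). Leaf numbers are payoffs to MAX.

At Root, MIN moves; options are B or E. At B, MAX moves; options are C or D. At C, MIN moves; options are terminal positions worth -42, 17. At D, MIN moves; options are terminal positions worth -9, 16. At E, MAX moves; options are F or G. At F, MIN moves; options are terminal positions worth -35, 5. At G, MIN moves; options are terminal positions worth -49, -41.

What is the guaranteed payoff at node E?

F: min(-35, 5) = -35
G: min(-49, -41) = -49
E: max(-35, -49) = -35

-35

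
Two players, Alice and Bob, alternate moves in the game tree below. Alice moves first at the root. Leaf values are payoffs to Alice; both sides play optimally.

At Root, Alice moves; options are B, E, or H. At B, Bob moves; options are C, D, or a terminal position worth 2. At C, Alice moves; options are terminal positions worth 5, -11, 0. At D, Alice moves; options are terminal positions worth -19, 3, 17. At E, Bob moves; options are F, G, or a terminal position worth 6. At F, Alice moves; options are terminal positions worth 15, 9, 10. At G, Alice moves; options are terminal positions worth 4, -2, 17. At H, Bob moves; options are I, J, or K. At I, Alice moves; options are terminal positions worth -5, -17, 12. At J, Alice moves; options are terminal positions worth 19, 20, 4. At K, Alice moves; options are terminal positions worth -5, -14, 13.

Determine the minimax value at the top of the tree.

12

C (Alice): max(5, -11, 0) = 5
D (Alice): max(-19, 3, 17) = 17
B (Bob): min(5, 17, 2) = 2
F (Alice): max(15, 9, 10) = 15
G (Alice): max(4, -2, 17) = 17
E (Bob): min(15, 17, 6) = 6
I (Alice): max(-5, -17, 12) = 12
J (Alice): max(19, 20, 4) = 20
K (Alice): max(-5, -14, 13) = 13
H (Bob): min(12, 20, 13) = 12
Root (Alice): max(2, 6, 12) = 12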